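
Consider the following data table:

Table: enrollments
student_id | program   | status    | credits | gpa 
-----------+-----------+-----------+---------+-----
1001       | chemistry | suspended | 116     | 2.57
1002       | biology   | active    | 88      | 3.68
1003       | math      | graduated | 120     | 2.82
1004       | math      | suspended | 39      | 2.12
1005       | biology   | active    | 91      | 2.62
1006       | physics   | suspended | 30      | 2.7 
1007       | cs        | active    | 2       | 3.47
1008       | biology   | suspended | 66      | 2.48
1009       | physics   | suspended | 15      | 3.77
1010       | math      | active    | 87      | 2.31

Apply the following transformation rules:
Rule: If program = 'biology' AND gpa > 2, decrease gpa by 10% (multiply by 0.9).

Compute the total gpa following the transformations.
27.66

Step 1: Find records where program = 'biology' AND gpa > 2
Step 2: 3 records match, summing to 8.78
Step 3: After multiplier: 8.78 × 0.9 = 7.9
Step 4: Unaffected records sum: 19.76
Step 5: Final sum = 7.9 + 19.76 = 27.66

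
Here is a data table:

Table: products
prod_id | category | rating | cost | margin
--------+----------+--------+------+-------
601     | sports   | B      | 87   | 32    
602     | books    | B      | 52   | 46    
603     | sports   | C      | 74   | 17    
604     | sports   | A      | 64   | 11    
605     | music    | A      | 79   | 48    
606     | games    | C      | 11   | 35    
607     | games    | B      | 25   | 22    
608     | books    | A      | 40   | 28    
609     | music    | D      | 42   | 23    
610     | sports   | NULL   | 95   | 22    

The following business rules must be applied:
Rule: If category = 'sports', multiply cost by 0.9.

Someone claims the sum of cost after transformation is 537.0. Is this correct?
Yes, the result is correct.

Step 1: Calculate the correct sum after transformation
Step 2: Apply multiplier 0.9 to records where category = 'sports'
Step 3: Correct result = 537.0
Step 4: Claimed result = 537.0
Step 5: 537.0 = 537.0 ✓
Conclusion: The claimed result is correct.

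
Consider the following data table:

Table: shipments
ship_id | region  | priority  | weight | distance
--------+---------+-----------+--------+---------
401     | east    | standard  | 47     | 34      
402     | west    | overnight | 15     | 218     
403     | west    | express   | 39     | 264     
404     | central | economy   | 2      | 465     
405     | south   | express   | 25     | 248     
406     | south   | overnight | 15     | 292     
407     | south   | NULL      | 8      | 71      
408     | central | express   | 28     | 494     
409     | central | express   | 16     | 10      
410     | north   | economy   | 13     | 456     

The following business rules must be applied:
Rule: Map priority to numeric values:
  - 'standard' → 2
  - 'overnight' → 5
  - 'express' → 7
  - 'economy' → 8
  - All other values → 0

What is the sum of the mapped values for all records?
56

Step 1: Apply mapping to each record
Step 2: Count by status:
  'standard': 1 records × 2 = 2
  'overnight': 2 records × 5 = 10
  'express': 4 records × 7 = 28
  'economy': 2 records × 8 = 16
Step 3: Sum all mapped values = 56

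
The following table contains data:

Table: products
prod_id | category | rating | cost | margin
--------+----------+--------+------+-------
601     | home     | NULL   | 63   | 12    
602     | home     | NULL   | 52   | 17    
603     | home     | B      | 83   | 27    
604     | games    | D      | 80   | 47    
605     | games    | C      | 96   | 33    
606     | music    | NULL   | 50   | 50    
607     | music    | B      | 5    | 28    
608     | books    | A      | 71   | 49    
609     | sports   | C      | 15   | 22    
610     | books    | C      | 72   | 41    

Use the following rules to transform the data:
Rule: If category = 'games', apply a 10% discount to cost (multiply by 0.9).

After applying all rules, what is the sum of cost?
569.4

Step 1: Records with category = 'games' have total cost = 176
Step 2: Apply multiplier: 176 × 0.9 = 158.4
Step 3: Other records total: 411
Step 4: Final sum = 158.4 + 411 = 569.4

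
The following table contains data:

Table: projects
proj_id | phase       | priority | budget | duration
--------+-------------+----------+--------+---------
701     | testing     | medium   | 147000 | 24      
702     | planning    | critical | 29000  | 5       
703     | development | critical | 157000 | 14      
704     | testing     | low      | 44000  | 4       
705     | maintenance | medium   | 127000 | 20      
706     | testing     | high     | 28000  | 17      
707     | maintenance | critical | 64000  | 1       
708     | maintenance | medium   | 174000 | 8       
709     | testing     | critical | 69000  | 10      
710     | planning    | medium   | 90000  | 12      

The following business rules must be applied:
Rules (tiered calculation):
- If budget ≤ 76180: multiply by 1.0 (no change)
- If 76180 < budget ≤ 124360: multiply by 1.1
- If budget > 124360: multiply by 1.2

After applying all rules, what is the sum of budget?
1059000.0

Step 1: Tier 1 (budget ≤ 76180): 5 records, sum = 234000 × 1.0 = 234000.0
Step 2: Tier 2 (76180 < budget ≤ 124360): 1 records, sum = 90000 × 1.1 = 99000.0
Step 3: Tier 3 (budget > 124360): 4 records, sum = 605000 × 1.2 = 726000.0
Step 4: Final sum = 234000.0 + 99000.0 + 726000.0 = 1059000.0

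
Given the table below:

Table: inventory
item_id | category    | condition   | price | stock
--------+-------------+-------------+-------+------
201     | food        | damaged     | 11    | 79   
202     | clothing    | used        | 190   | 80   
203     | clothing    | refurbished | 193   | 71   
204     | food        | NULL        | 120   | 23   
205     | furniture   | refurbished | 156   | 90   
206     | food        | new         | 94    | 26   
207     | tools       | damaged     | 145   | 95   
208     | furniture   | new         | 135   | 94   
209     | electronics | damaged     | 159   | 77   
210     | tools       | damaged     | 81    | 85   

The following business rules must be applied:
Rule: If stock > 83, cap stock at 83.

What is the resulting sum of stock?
688

Step 1: 4 records have stock > 83
Step 2: These records originally summed to 364
Step 3: After capping: 4 × 83 = 332
Step 4: Unaffected records sum: 356
Step 5: Final sum = 332 + 356 = 688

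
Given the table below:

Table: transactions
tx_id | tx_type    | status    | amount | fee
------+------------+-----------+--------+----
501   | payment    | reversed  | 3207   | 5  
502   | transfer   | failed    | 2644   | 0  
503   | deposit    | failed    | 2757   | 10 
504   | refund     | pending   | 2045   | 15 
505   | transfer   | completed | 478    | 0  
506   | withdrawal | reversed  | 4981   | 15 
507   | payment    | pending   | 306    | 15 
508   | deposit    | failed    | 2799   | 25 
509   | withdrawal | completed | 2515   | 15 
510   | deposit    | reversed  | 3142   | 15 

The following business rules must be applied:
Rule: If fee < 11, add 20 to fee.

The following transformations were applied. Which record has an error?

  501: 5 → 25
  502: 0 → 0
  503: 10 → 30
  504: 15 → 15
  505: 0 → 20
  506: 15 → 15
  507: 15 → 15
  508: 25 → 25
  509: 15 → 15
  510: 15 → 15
Record 502 has an error. The correct transformed value should be 20, not 0.

Step 1: Check each record against the rule
Step 2: Record 502 has fee = 0
Step 3: Since 0 < 11, the bonus should have been applied
Step 4: Correct value = 20, but claimed value = 0
Conclusion: Record 502 has the error.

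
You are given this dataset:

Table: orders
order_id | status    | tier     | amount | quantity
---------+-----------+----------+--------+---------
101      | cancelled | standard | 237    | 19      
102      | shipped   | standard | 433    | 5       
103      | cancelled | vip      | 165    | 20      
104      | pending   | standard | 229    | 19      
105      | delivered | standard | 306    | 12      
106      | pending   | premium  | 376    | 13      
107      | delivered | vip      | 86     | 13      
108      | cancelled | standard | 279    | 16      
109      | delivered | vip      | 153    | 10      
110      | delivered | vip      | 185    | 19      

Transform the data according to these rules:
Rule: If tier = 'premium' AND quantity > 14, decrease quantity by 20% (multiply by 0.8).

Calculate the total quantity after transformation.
146

Step 1: Find records where tier = 'premium' AND quantity > 14
Step 2: 0 records match, summing to 0
Step 3: After multiplier: 0 × 0.8 = 0.0
Step 4: Unaffected records sum: 146
Step 5: Final sum = 0.0 + 146 = 146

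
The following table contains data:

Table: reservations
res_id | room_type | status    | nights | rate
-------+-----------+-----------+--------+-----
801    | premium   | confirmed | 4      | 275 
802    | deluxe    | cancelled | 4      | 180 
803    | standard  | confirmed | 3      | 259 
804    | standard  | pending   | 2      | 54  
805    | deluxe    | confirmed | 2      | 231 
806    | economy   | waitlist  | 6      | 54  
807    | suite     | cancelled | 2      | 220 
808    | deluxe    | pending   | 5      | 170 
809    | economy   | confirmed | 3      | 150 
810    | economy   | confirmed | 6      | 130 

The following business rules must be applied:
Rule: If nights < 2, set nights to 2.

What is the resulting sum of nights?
37

Step 1: 0 records have nights < 2
Step 2: These records originally summed to 0
Step 3: After setting to minimum: 0 × 2 = 0
Step 4: Unaffected records sum: 37
Step 5: Final sum = 0 + 37 = 37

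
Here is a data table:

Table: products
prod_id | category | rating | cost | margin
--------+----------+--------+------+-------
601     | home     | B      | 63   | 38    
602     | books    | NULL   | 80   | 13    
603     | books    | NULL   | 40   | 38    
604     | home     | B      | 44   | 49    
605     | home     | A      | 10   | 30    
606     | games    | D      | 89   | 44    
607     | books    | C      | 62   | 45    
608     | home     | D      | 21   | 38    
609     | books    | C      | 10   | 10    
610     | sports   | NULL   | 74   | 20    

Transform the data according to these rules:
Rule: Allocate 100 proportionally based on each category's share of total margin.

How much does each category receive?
books: 32.62, games: 13.54, home: 47.69, sports: 6.15

Step 1: Calculate total margin = 325
Step 2: Calculate each category's proportion:
  books: 106/325 = 32.62% → 32.62
  games: 44/325 = 13.54% → 13.54
  home: 155/325 = 47.69% → 47.69
  sports: 20/325 = 6.15% → 6.15
Step 3: Verify: sum of allocations ≈ 100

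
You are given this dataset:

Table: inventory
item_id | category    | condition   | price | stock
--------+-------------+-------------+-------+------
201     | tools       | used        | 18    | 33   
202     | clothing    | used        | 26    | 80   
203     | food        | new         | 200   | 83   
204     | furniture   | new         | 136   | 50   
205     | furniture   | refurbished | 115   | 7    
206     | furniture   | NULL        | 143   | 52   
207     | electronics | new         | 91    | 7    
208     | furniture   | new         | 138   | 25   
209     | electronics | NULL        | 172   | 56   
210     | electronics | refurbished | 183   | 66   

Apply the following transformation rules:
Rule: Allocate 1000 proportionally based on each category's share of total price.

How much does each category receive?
clothing: 21.28, electronics: 364.98, food: 163.67, furniture: 435.35, tools: 14.73

Step 1: Calculate total price = 1222
Step 2: Calculate each category's proportion:
  clothing: 26/1222 = 2.13% → 21.28
  electronics: 446/1222 = 36.50% → 364.98
  food: 200/1222 = 16.37% → 163.67
  furniture: 532/1222 = 43.54% → 435.35
  tools: 18/1222 = 1.47% → 14.73
Step 3: Verify: sum of allocations ≈ 1000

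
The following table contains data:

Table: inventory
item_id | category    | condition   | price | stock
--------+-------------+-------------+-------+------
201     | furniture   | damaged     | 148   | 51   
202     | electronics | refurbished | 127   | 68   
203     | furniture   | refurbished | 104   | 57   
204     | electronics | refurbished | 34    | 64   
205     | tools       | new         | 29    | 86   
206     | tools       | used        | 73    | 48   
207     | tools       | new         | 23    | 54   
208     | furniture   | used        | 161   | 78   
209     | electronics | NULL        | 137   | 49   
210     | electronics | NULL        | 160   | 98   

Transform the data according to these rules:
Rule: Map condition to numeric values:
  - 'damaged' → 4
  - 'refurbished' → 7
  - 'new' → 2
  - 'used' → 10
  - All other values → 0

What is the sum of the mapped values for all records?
49

Step 1: Apply mapping to each record
Step 2: Count by status:
  'damaged': 1 records × 4 = 4
  'refurbished': 3 records × 7 = 21
  'new': 2 records × 2 = 4
  'used': 2 records × 10 = 20
Step 3: Sum all mapped values = 49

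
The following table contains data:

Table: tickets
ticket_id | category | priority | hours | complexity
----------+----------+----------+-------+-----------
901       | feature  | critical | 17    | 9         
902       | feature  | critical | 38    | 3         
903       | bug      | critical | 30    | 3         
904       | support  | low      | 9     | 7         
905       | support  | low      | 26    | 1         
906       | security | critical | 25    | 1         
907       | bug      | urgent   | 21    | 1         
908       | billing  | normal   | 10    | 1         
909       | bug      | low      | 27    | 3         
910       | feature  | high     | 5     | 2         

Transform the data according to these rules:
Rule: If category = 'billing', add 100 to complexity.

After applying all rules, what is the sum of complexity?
131

Step 1: Count records where category = 'billing': 1
Step 2: Total bonus added: 1 × 100 = 100
Step 3: Original sum of complexity: 31
Step 4: Final sum = 31 + 100 = 131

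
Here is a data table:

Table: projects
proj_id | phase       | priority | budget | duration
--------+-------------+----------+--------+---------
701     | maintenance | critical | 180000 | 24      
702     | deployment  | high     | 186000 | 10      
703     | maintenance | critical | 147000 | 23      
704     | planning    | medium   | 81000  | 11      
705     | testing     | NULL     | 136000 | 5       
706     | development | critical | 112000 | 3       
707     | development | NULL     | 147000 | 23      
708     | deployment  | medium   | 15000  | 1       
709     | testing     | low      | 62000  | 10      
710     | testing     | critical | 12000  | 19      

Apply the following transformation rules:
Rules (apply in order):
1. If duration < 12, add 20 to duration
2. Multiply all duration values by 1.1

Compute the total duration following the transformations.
273.9

Step 1: Apply Rule 1 - Add 20 to records with duration < 12
  - 6 records affected: 40 + (6 × 20) = 160
  - Unaffected records: 89
  - Sum after Rule 1: 249
Step 2: Apply Rule 2 - Multiply all by 1.1
  - 249 × 1.1 = 273.9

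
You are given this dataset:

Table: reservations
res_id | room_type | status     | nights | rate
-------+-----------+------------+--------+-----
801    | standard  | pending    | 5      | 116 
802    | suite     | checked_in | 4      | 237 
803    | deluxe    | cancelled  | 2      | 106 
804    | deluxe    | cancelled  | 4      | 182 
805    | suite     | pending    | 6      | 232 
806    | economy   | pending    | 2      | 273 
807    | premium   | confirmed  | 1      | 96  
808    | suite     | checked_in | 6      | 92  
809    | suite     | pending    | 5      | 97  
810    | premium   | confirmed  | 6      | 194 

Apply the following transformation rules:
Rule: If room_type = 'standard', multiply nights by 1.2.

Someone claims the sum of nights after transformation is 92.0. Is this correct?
No, the correct result is 42.0.

Step 1: Calculate the correct sum after transformation
Step 2: Apply multiplier 1.2 to records where room_type = 'standard'
Step 3: Correct result = 42.0
Step 4: Claimed result = 92.0
Step 5: 42.0 ≠ 92.0
Conclusion: The claimed result is incorrect. The correct answer is 42.0.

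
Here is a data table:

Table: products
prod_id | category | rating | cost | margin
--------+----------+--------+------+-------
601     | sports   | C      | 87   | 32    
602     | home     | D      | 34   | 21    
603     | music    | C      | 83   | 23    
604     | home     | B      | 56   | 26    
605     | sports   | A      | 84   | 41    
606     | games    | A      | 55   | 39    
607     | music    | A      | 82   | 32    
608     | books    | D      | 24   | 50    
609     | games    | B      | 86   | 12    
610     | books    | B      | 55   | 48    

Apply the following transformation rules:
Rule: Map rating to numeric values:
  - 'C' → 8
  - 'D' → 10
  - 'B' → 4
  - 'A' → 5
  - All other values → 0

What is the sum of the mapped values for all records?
63

Step 1: Apply mapping to each record
Step 2: Count by status:
  'C': 2 records × 8 = 16
  'D': 2 records × 10 = 20
  'B': 3 records × 4 = 12
  'A': 3 records × 5 = 15
Step 3: Sum all mapped values = 63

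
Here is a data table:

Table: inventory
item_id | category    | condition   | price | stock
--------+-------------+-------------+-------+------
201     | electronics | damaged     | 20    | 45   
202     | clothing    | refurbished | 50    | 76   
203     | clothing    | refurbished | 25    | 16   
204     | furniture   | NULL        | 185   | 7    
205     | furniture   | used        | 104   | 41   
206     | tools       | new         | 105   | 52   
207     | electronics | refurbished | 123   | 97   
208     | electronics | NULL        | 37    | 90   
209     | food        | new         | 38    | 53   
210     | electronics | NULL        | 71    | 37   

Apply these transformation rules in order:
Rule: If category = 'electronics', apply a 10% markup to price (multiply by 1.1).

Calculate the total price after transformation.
783.1

Step 1: Records with category = 'electronics' have total price = 251
Step 2: Apply multiplier: 251 × 1.1 = 276.1
Step 3: Other records total: 507
Step 4: Final sum = 276.1 + 507 = 783.1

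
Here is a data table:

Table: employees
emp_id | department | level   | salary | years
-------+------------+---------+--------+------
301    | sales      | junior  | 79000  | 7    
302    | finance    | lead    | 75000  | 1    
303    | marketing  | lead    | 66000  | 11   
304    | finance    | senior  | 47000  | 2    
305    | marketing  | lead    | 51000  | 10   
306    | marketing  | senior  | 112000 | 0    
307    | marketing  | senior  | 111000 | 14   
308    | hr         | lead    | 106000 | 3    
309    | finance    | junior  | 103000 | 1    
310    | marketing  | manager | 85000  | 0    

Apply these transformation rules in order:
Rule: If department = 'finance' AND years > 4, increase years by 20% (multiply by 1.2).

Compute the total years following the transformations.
49

Step 1: Find records where department = 'finance' AND years > 4
Step 2: 0 records match, summing to 0
Step 3: After multiplier: 0 × 1.2 = 0.0
Step 4: Unaffected records sum: 49
Step 5: Final sum = 0.0 + 49 = 49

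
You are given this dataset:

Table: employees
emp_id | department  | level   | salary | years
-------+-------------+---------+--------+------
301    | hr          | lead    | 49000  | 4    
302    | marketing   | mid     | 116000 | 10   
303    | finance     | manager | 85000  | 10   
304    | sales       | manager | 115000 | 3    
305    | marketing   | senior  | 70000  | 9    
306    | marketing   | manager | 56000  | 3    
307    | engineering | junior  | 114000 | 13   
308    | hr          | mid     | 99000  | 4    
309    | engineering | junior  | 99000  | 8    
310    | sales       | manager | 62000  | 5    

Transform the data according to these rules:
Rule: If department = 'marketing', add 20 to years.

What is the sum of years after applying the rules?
129

Step 1: Count records where department = 'marketing': 3
Step 2: Total bonus added: 3 × 20 = 60
Step 3: Original sum of years: 69
Step 4: Final sum = 69 + 60 = 129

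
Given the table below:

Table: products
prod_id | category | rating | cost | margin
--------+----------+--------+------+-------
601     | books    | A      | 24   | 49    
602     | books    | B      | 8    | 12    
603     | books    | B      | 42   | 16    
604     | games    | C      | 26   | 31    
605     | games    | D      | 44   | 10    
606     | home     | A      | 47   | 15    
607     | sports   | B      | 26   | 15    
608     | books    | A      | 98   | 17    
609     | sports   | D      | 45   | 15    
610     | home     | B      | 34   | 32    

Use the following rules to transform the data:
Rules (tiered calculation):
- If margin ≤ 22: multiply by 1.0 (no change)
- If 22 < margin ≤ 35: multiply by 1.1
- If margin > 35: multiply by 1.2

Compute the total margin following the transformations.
228.1

Step 1: Tier 1 (margin ≤ 22): 7 records, sum = 100 × 1.0 = 100.0
Step 2: Tier 2 (22 < margin ≤ 35): 2 records, sum = 63 × 1.1 = 69.3
Step 3: Tier 3 (margin > 35): 1 records, sum = 49 × 1.2 = 58.8
Step 4: Final sum = 100.0 + 69.3 + 58.8 = 228.1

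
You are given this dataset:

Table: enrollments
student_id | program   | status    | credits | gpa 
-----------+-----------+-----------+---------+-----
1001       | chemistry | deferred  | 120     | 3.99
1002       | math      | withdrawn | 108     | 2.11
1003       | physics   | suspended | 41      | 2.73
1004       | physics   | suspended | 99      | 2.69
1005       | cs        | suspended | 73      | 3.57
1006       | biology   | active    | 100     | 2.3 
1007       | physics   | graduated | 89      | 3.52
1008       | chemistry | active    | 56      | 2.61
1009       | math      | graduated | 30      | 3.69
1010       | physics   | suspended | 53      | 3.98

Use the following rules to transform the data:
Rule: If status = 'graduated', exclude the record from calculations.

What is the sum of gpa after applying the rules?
23.98

Step 1: Identify records where status = 'graduated'
Step 2: The excluded records sum to 7.21
Step 3: Original total gpa = 31.19
Step 4: Remaining total = 31.19 - 7.21 = 23.98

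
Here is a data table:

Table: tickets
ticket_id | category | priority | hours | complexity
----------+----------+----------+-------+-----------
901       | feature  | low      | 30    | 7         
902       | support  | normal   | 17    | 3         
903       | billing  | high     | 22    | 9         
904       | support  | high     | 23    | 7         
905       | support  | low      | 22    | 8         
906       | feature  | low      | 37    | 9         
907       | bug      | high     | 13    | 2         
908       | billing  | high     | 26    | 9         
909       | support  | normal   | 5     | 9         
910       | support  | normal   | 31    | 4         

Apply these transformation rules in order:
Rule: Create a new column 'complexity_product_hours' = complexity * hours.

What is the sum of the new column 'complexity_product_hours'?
1558

Step 1: For each record, compute complexity * hours
Example calculations:
  7 * 30 = 210
  3 * 17 = 51
  9 * 22 = 198
  ...
Step 2: Sum all derived values
Step 3: Total = 1558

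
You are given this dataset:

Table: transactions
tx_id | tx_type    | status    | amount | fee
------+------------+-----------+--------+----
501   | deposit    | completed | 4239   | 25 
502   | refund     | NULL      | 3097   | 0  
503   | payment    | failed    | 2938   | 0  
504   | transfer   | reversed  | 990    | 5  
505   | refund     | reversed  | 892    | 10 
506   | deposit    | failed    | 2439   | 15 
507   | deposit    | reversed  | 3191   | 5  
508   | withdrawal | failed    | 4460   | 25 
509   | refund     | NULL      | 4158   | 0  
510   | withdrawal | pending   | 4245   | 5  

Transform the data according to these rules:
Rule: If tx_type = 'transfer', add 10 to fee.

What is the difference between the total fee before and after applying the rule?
10

Step 1: Original sum of fee = 90
Step 2: 1 records have tx_type = 'transfer'
Step 3: Each affected record changes by 10
Step 4: Total change = 1 × 10 = 10
Step 5: New sum = 90 + 10 = 100
Step 6: Difference = |100 - 90| = 10
        (Sum increased by 10)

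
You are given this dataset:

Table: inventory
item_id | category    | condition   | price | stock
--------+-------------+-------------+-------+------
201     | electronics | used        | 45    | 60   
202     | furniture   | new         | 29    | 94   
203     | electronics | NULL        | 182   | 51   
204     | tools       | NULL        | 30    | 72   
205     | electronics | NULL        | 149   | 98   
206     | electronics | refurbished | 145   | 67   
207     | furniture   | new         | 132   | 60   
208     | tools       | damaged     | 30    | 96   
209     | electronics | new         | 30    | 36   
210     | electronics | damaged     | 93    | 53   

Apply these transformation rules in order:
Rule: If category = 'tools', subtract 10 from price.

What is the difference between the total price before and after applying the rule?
20

Step 1: Original sum of price = 865
Step 2: 2 records have category = 'tools'
Step 3: Each affected record changes by -10
Step 4: Total change = 2 × -10 = -20
Step 5: New sum = 865 + -20 = 845
Step 6: Difference = |845 - 865| = 20
        (Sum decreased by 20)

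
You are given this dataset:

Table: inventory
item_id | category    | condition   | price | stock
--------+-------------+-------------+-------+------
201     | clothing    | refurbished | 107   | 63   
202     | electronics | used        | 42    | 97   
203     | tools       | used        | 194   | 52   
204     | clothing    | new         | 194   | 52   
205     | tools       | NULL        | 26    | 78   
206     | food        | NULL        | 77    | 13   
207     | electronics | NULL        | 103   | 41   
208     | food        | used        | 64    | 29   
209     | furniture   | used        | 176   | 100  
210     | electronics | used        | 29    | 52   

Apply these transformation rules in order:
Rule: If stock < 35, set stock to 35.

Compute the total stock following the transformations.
605

Step 1: 2 records have stock < 35
Step 2: These records originally summed to 42
Step 3: After setting to minimum: 2 × 35 = 70
Step 4: Unaffected records sum: 535
Step 5: Final sum = 70 + 535 = 605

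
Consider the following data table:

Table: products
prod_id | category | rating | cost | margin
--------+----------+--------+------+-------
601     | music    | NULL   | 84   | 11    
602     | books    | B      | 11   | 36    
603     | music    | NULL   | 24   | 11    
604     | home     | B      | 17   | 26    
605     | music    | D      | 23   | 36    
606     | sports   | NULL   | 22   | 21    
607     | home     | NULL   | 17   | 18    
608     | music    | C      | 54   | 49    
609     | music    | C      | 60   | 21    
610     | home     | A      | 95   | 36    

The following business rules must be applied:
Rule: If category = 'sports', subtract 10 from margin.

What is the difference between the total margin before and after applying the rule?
10

Step 1: Original sum of margin = 265
Step 2: 1 records have category = 'sports'
Step 3: Each affected record changes by -10
Step 4: Total change = 1 × -10 = -10
Step 5: New sum = 265 + -10 = 255
Step 6: Difference = |255 - 265| = 10
        (Sum decreased by 10)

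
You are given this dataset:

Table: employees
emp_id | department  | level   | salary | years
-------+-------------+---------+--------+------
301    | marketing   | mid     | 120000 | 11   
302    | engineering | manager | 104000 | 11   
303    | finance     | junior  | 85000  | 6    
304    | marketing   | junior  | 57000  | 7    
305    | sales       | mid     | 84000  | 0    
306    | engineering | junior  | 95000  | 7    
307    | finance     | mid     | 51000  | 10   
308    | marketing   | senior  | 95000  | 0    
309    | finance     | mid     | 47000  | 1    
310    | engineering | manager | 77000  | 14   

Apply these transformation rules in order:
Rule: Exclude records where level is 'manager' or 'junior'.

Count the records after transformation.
5

Step 1: Count records to exclude
  - 2 (manager) + 3 (junior) = 5 records
Step 2: Total records: 10
Step 3: Remaining = 10 - 5 = 5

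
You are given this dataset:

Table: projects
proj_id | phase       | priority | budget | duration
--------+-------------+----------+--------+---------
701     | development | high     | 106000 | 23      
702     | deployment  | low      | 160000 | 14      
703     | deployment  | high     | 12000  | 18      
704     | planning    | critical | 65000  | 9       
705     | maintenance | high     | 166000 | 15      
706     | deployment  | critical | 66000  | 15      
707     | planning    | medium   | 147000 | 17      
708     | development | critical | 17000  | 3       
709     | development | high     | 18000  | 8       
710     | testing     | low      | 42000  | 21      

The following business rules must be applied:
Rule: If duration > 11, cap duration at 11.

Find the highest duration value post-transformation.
11

Step 1: Original maximum duration = 23
Step 2: Apply cap at 11
Step 3: 7 records had duration > 11 and were capped
Step 4: Maximum after transformation = 11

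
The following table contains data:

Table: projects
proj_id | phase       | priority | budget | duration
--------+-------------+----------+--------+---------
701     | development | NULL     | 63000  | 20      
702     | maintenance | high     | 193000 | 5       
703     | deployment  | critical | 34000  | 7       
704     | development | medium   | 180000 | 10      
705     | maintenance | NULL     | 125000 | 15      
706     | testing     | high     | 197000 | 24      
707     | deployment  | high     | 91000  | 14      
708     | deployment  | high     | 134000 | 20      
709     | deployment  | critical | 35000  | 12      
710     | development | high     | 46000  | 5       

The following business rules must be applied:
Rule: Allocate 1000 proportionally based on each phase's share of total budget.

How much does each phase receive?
deployment: 267.76, development: 263.21, maintenance: 289.62, testing: 179.42

Step 1: Calculate total budget = 1098000
Step 2: Calculate each phase's proportion:
  deployment: 294000/1098000 = 26.78% → 267.76
  development: 289000/1098000 = 26.32% → 263.21
  maintenance: 318000/1098000 = 28.96% → 289.62
  testing: 197000/1098000 = 17.94% → 179.42
Step 3: Verify: sum of allocations ≈ 1000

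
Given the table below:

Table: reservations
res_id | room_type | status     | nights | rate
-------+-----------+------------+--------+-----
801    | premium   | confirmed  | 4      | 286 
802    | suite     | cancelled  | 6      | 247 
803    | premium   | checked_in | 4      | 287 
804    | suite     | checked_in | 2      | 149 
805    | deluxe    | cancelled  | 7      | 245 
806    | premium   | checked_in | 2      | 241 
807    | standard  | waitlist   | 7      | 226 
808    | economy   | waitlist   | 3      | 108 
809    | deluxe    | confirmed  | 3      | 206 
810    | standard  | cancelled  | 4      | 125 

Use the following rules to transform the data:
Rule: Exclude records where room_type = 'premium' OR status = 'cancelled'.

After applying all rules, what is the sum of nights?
15

Step 1: Find records where room_type = 'premium' OR status = 'cancelled'
Step 2: 6 records match, summing to 27
Step 3: Original sum: 42
Step 4: Remaining sum = 42 - 27 = 15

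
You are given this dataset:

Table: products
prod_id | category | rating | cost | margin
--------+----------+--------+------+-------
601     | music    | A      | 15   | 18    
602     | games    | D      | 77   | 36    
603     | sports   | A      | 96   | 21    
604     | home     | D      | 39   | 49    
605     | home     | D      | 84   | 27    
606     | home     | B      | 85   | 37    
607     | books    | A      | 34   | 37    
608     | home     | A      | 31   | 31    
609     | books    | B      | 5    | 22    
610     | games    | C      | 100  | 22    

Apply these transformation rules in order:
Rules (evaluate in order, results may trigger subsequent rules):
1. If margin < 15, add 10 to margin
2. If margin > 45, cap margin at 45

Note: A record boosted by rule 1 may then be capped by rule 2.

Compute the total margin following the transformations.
296

Step 1: Apply rule 1 to records with margin < 15
  - 0 records get bonus of 10
  - Of these, 0 records then exceed 45 and get capped
Step 2: Apply rule 2 to records with margin > 45
  - 1 records (original) are capped
Step 3: Calculate final sum = 296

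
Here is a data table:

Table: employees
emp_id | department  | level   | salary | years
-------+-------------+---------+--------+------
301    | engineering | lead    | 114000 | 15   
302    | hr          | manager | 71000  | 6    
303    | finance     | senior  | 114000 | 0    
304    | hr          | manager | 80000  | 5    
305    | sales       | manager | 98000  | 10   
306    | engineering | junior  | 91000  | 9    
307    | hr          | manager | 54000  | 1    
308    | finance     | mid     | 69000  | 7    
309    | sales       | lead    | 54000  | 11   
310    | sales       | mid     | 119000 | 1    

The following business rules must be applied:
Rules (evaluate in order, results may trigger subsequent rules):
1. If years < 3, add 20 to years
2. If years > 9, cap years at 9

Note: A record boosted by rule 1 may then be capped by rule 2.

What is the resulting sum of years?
81

Step 1: Apply rule 1 to records with years < 3
  - 3 records get bonus of 20
  - Of these, 3 records then exceed 9 and get capped
Step 2: Apply rule 2 to records with years > 9
  - 3 records (original) are capped
Step 3: Calculate final sum = 81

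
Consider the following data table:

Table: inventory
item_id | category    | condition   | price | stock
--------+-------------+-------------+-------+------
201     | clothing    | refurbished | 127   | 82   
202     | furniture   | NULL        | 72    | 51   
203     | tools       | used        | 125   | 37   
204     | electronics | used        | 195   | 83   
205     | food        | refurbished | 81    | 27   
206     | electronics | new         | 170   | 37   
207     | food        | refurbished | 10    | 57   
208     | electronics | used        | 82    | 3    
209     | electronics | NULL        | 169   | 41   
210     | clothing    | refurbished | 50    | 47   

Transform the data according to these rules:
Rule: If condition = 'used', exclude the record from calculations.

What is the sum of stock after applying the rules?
342

Step 1: Identify records where condition = 'used'
Step 2: The excluded records sum to 123
Step 3: Original total stock = 465
Step 4: Remaining total = 465 - 123 = 342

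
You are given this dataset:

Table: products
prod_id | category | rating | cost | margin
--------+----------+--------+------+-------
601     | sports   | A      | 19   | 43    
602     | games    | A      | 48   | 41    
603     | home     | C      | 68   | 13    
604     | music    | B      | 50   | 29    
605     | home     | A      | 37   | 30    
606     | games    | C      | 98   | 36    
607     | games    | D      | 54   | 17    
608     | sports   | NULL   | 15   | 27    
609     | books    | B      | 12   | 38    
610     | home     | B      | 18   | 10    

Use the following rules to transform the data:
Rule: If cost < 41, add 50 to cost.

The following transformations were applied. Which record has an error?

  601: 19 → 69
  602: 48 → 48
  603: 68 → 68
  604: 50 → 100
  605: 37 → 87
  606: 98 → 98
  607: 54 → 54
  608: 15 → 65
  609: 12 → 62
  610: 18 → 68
Record 604 has an error. The correct transformed value should be 50, not 100.

Step 1: Check each record against the rule
Step 2: Record 604 has cost = 50
Step 3: Since 50 >= 41, the bonus should not have been applied
Step 4: Correct value = 50, but claimed value = 100
Conclusion: Record 604 has the error.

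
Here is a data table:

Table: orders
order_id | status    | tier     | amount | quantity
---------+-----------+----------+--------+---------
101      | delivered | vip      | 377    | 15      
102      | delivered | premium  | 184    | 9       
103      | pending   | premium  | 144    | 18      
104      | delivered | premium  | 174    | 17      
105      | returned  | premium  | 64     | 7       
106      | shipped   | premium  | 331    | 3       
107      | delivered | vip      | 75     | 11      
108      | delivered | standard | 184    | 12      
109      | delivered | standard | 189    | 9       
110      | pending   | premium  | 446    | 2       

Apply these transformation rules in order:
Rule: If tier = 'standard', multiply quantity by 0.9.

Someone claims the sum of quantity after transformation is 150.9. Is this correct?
No, the correct result is 100.9.

Step 1: Calculate the correct sum after transformation
Step 2: Apply multiplier 0.9 to records where tier = 'standard'
Step 3: Correct result = 100.9
Step 4: Claimed result = 150.9
Step 5: 100.9 ≠ 150.9
Conclusion: The claimed result is incorrect. The correct answer is 100.9.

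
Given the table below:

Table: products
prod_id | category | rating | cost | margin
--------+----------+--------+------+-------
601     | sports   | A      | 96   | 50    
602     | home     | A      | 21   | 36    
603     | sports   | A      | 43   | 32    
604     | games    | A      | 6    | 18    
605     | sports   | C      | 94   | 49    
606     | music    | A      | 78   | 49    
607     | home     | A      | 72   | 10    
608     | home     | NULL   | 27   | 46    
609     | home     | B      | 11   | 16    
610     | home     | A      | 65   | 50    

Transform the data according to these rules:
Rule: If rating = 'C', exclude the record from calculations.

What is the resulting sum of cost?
419

Step 1: Identify records where rating = 'C'
Step 2: The excluded records sum to 94
Step 3: Original total cost = 513
Step 4: Remaining total = 513 - 94 = 419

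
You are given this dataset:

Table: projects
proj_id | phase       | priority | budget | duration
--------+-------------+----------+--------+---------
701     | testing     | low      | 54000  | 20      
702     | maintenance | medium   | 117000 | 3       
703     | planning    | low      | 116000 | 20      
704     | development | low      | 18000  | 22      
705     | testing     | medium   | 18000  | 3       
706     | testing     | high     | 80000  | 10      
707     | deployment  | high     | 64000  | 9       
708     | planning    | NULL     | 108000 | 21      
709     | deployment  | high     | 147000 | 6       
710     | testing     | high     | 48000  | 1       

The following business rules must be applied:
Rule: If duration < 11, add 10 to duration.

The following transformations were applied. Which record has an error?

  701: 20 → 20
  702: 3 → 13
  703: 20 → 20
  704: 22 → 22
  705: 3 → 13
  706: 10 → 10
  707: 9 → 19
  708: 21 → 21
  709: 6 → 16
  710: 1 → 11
Record 706 has an error. The correct transformed value should be 20, not 10.

Step 1: Check each record against the rule
Step 2: Record 706 has duration = 10
Step 3: Since 10 < 11, the bonus should have been applied
Step 4: Correct value = 20, but claimed value = 10
Conclusion: Record 706 has the error.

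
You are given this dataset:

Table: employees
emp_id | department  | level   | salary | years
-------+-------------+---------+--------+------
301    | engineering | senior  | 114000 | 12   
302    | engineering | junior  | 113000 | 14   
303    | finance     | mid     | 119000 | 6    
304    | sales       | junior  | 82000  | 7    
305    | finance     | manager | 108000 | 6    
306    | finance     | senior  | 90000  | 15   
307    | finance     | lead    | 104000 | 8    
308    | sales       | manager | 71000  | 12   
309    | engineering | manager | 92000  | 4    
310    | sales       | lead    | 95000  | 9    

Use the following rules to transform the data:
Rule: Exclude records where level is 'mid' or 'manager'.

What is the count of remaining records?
6

Step 1: Count records to exclude
  - 1 (mid) + 3 (manager) = 4 records
Step 2: Total records: 10
Step 3: Remaining = 10 - 4 = 6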